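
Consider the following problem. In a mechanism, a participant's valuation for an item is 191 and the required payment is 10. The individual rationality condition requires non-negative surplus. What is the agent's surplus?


Step 1: Surplus = value - payment = 191 - 10 = 181
Step 2: IR is satisfied (surplus >= 0)

181


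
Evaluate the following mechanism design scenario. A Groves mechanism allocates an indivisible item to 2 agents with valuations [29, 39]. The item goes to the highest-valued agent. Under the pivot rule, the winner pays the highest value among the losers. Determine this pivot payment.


Step 1: The efficient winner is agent 1 with value 39
Step 2: Other agents' values: [29]
Step 3: Pivot payment = max(others) = 29
Step 4: The winner pays 29

29


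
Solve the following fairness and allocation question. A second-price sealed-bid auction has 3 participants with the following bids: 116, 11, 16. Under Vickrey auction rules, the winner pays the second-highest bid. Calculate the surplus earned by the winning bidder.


Step 1: Sort bids in descending order: 116, 16, 11
Step 2: The winning bid is the highest: 116
Step 3: The payment equals the second-highest bid: 16
Step 4: Surplus = winner's bid - payment = 116 - 16 = 100

100


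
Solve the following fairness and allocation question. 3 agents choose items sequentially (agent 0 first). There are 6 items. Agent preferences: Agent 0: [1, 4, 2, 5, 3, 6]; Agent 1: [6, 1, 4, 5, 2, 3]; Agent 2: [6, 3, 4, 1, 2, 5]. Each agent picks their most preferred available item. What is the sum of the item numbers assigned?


Step 1: Agent 0 picks item 1
Step 2: Agent 1 picks item 6
Step 3: Agent 2 picks item 3
Step 4: Sum = 1 + 6 + 3 = 10

10


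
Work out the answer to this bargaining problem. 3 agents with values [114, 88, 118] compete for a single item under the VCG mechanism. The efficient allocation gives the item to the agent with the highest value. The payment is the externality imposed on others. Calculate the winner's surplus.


Step 1: The winner is the agent with the highest value: agent 2 with value 118
Step 2: Values of other agents: [114, 88]
Step 3: VCG payment = max of others' values = 114
Step 4: Surplus = 118 - 114 = 4

4


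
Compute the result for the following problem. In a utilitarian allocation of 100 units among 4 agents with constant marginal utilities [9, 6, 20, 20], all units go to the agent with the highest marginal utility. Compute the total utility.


Step 1: The marginal utilities are [9, 6, 20, 20]
Step 2: The highest marginal utility is 20
Step 3: All 100 units go to that agent
Step 4: Total utility = 20 * 100 = 2000

2000


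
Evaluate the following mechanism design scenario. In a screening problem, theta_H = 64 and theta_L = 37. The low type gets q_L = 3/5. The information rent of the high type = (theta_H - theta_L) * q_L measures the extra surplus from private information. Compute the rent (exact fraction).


Step 1: theta_H - theta_L = 64 - 37 = 27
Step 2: Information rent = (theta_H - theta_L) * q_L
Step 3: = 27 * 3/5
Step 4: = 81/5

81/5


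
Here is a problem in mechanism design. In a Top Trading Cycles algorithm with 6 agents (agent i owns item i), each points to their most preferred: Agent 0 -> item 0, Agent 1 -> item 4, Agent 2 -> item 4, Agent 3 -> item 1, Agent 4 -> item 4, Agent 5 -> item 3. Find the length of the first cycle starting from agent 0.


Step 1: Trace the pointer graph from agent 0: 0 -> 0
Step 2: A cycle is detected when we revisit agent 0
Step 3: The cycle is: 0 -> 0
Step 4: Cycle length = 1

1


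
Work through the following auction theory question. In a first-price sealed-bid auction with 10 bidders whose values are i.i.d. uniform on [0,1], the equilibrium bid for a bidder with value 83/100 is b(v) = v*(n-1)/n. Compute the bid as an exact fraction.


Step 1: The symmetric BNE bidding function is b(v) = v * (n-1) / n
Step 2: Substitute v = 83/100 and n = 10
Step 3: b = 83/100 * 9/10
Step 4: b = 747/1000

747/1000


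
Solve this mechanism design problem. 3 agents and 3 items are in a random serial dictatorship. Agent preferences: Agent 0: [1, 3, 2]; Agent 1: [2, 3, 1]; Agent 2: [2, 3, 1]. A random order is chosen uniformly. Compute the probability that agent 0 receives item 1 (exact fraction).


Step 1: Agent 0 wants item 1
Step 2: There are 6 possible orderings of agents
Step 3: In 6 orderings, agent 0 gets item 1
Step 4: Probability = 6/6 = 1

1


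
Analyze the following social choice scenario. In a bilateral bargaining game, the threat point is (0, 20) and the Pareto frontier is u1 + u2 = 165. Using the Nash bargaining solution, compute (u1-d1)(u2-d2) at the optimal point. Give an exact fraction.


Step 1: The Nash solution splits surplus symmetrically above the disagreement point
Step 2: u1 = (total + d1 - d2)/2 = (165 + 0 - 20)/2 = 145/2
Step 3: u2 = (total - d1 + d2)/2 = (165 - 0 + 20)/2 = 185/2
Step 4: Nash product = (145/2 - 0) * (185/2 - 20)
Step 5: = 145/2 * 145/2 = 21025/4

21025/4


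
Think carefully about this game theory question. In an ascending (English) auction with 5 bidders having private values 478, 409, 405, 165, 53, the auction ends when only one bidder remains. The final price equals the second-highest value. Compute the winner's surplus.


Step 1: Identify the highest value: 478
Step 2: Identify the second-highest value: 409
Step 3: The final price = second-highest value = 409
Step 4: Surplus = 478 - 409 = 69

69


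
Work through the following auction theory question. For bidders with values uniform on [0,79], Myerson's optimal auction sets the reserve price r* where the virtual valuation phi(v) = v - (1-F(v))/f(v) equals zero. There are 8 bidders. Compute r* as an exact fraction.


Step 1: For U[0,79], F(v) = v/79 and f(v) = 1/79
Step 2: phi(v) = v - (1 - v/79)/(1/79) = v - (79 - v) = 2v - 79
Step 3: Set phi(r*) = 0: 2r* - 79 = 0
Step 4: r* = 79/2 (the number of bidders n = 8 does not enter)

79/2


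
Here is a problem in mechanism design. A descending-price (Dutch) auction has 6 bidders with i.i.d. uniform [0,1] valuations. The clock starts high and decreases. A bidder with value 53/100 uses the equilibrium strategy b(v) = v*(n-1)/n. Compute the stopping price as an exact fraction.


Step 1: Dutch auctions are strategically equivalent to first-price auctions
Step 2: The equilibrium bid is b(v) = v*(n-1)/n
Step 3: b = 53/100 * 5/6
Step 4: b = 53/120

53/120


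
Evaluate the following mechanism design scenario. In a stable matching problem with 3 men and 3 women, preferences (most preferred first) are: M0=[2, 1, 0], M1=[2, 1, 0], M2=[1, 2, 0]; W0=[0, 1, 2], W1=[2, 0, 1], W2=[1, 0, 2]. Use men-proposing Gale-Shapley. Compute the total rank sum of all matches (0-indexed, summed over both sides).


Step 1: Run Gale-Shapley (men propose, women hold best offer):
  M0 proposes to W2; she accepts
  M1 proposes to W2; she switches from M0
  M2 proposes to W1; she accepts
  M0 proposes to W1; rejected
  M0 proposes to W0; she accepts
Step 2: Final matching: W0-M0, W1-M2, W2-M1
Step 3: 0-indexed ranks (man's rank of his match, then woman's): 2 + 0 + 0 + 0 + 0 + 0
Step 4: Total rank sum = 2

2


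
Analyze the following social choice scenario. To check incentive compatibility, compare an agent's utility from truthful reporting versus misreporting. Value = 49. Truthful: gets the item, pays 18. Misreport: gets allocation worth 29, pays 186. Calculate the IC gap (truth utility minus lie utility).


Step 1: U(truth) = value - payment = 49 - 18 = 31
Step 2: U(lie) = allocation - payment = 29 - 186 = -157
Step 3: IC gap = 31 - (-157) = 188

188


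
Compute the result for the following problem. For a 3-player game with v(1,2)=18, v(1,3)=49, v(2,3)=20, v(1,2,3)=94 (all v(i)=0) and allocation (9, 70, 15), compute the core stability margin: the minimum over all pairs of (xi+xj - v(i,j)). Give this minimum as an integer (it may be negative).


Step 1: Slack for coalition (1,2): x1+x2 - v12 = 79 - 18 = 61
Step 2: Slack for coalition (1,3): x1+x3 - v13 = 24 - 49 = -25
Step 3: Slack for coalition (2,3): x2+x3 - v23 = 85 - 20 = 65
Step 4: Minimum slack = min(61, -25, 65) = -25, attained by (1,3); coalition (1,3) can block (slack < 0), so the allocation is not in the core

-25


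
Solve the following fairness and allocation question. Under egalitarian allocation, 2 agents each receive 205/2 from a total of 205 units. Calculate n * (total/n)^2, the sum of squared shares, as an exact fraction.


Step 1: Each agent's share = 205/2
Step 2: Square of each share = (205/2)^2 = 42025/4
Step 3: Sum of squares = 2 * 42025/4 = 42025/2

42025/2


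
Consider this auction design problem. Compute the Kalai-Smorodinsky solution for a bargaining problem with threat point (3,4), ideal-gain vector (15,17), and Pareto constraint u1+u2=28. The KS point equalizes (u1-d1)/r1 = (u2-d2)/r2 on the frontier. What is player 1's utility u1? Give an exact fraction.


Step 1: At the KS point, (u1-d1)/r1 = (u2-d2)/r2 = t and u1+u2 = 28
Step 2: u1 = d1 + r1*t and u2 = d2 + r2*t, so (d1 + r1*t) + (d2 + r2*t) = 28
Step 3: t = (28 - 3 - 4)/(15 + 17) = 21/32
Step 4: u1 = d1 + r1*t = 3 + 15 * 21/32 = 411/32
Step 5: (Check: u2 = d2 + r2*t = 485/32; u1+u2 = 411/32 + 485/32 = 28, on the frontier.)

411/32


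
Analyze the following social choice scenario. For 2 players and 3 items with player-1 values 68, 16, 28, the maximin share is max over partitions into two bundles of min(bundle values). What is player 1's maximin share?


Step 1: Item values = 68, 16, 28
Step 2: Enumerate all 2-bundle partitions and take the smaller bundle:
  Partition 1: {68} vs {16,28} -> bundles 68, 44; min = 44
  Partition 2: {16} vs {68,28} -> bundles 16, 96; min = 16
  Partition 3: {28} vs {68,16} -> bundles 28, 84; min = 28
Step 3: MMS = max(44, 16, 28) = 44

44


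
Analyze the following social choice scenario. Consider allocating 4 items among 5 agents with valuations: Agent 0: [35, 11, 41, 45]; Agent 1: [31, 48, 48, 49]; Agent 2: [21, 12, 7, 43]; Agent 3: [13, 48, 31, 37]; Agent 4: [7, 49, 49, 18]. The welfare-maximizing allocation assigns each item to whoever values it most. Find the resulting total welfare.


Step 1: For each item, find the maximum value among all agents.
Step 2: Item 0 -> Agent 0 (value 35)
Step 3: Item 1 -> Agent 4 (value 49)
Step 4: Item 2 -> Agent 4 (value 49)
Step 5: Item 3 -> Agent 1 (value 49)
Step 6: Total welfare = 35 + 49 + 49 + 49 = 182

182


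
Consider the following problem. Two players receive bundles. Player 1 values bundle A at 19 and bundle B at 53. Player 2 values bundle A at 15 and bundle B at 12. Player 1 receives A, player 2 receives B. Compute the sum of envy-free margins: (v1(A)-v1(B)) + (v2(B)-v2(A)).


Step 1: Player 1's margin = v1(A) - v1(B) = 19 - 53 = -34
Step 2: Player 2's margin = v2(B) - v2(A) = 12 - 15 = -3
Step 3: Total margin = -34 + -3 = -37

-37


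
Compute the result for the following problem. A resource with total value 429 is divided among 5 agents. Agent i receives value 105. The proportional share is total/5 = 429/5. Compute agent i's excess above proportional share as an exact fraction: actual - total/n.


Step 1: Proportional share = 429/5
Step 2: Agent's actual allocation = 105
Step 3: Excess = 105 - 429/5 = 96/5

96/5


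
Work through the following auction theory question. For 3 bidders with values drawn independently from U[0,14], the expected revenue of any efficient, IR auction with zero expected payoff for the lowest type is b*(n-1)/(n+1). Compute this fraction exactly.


Step 1: By Revenue Equivalence, expected revenue = b*(n-1)/(n+1)
Step 2: Substituting n = 3, b = 14
Step 3: Revenue = 14*(3-1)/(3+1) = 14*2/4
Step 4: Revenue = 28/4 = 7

7


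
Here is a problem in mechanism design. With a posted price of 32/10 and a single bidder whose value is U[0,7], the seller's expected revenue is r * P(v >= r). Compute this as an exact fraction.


Step 1: Posted price r = 16/5, value support [0,7]
Step 2: P(v >= r) = (7 - 16/5)/7 = 19/35
Step 3: Expected revenue = r * P(v >= r) = 16/5 * 19/35
Step 4: Revenue = 304/175

304/175


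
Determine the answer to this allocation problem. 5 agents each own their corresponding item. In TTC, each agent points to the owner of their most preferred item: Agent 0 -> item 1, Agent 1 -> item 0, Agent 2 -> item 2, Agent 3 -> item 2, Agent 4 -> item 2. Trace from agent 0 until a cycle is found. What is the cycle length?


Step 1: Trace the pointer graph from agent 0: 0 -> 1 -> 0
Step 2: A cycle is detected when we revisit agent 0
Step 3: The cycle is: 0 -> 1 -> 0
Step 4: Cycle length = 2

2


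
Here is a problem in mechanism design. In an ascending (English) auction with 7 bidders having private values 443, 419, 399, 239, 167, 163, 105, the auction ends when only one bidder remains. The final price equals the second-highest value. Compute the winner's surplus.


Step 1: Identify the highest value: 443
Step 2: Identify the second-highest value: 419
Step 3: The final price = second-highest value = 419
Step 4: Surplus = 443 - 419 = 24

24


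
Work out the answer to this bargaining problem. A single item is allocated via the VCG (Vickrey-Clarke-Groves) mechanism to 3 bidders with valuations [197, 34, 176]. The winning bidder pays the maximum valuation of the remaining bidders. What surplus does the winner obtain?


Step 1: The winner is the agent with the highest value: agent 0 with value 197
Step 2: Values of other agents: [34, 176]
Step 3: VCG payment = max of others' values = 176
Step 4: Surplus = 197 - 176 = 21

21


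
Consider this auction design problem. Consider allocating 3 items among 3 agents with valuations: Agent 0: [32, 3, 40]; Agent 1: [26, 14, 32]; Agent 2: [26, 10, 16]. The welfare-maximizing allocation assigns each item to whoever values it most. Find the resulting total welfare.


Step 1: For each item, find the maximum value among all agents.
Step 2: Item 0 -> Agent 0 (value 32)
Step 3: Item 1 -> Agent 1 (value 14)
Step 4: Item 2 -> Agent 0 (value 40)
Step 5: Total welfare = 32 + 14 + 40 = 86

86


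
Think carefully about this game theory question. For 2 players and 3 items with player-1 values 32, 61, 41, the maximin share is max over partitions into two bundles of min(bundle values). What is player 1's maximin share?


Step 1: Item values = 32, 61, 41
Step 2: Enumerate all 2-bundle partitions and take the smaller bundle:
  Partition 1: {32} vs {61,41} -> bundles 32, 102; min = 32
  Partition 2: {61} vs {32,41} -> bundles 61, 73; min = 61
  Partition 3: {41} vs {32,61} -> bundles 41, 93; min = 41
Step 3: MMS = max(32, 61, 41) = 61

61


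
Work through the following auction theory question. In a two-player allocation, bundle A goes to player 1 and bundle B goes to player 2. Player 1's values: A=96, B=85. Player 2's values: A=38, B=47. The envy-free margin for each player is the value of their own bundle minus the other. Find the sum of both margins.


Step 1: Player 1's margin = v1(A) - v1(B) = 96 - 85 = 11
Step 2: Player 2's margin = v2(B) - v2(A) = 47 - 38 = 9
Step 3: Total margin = 11 + 9 = 20

20


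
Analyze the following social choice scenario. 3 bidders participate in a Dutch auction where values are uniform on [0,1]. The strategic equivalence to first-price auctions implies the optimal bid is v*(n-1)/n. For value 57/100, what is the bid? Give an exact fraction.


Step 1: Dutch auctions are strategically equivalent to first-price auctions
Step 2: The equilibrium bid is b(v) = v*(n-1)/n
Step 3: b = 57/100 * 2/3
Step 4: b = 19/50

19/50


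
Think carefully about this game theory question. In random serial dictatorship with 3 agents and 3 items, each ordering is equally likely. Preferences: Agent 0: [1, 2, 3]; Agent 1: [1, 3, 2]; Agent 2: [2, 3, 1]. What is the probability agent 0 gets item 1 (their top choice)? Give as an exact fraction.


Step 1: Agent 0 wants item 1
Step 2: There are 6 possible orderings of agents
Step 3: In 3 orderings, agent 0 gets item 1
Step 4: Probability = 3/6 = 1/2

1/2


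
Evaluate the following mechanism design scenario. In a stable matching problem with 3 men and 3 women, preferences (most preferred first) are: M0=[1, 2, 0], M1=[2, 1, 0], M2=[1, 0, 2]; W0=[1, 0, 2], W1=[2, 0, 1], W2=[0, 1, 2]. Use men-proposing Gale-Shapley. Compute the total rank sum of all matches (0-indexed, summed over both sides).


Step 1: Run Gale-Shapley (men propose, women hold best offer):
  M0 proposes to W1; she accepts
  M1 proposes to W2; she accepts
  M2 proposes to W1; she switches from M0
  M0 proposes to W2; she switches from M1
  M1 proposes to W1; rejected
  M1 proposes to W0; she accepts
Step 2: Final matching: W0-M1, W1-M2, W2-M0
Step 3: 0-indexed ranks (man's rank of his match, then woman's): 2 + 0 + 0 + 0 + 1 + 0
Step 4: Total rank sum = 3

3


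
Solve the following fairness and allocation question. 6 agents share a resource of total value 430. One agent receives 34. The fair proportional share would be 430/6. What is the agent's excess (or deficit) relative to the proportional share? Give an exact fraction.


Step 1: Proportional share = 430/6 = 215/3
Step 2: Agent's actual allocation = 34
Step 3: Excess = 34 - 215/3 = -113/3

-113/3


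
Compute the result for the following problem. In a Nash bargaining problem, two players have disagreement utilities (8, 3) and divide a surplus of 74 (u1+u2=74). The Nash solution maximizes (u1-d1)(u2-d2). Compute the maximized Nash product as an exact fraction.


Step 1: The Nash solution splits surplus symmetrically above the disagreement point
Step 2: u1 = (total + d1 - d2)/2 = (74 + 8 - 3)/2 = 79/2
Step 3: u2 = (total - d1 + d2)/2 = (74 - 8 + 3)/2 = 69/2
Step 4: Nash product = (79/2 - 8) * (69/2 - 3)
Step 5: = 63/2 * 63/2 = 3969/4

3969/4


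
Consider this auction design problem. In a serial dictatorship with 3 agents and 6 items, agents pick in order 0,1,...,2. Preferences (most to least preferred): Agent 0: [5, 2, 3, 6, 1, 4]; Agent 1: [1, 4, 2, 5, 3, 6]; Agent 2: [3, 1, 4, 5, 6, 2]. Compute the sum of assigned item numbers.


Step 1: Agent 0 picks item 5
Step 2: Agent 1 picks item 1
Step 3: Agent 2 picks item 3
Step 4: Sum = 5 + 1 + 3 = 9

9


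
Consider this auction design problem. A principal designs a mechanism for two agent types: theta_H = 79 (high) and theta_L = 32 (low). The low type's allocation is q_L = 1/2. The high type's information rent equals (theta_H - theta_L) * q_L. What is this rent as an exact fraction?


Step 1: theta_H - theta_L = 79 - 32 = 47
Step 2: Information rent = (theta_H - theta_L) * q_L
Step 3: = 47 * 1/2
Step 4: = 47/2

47/2


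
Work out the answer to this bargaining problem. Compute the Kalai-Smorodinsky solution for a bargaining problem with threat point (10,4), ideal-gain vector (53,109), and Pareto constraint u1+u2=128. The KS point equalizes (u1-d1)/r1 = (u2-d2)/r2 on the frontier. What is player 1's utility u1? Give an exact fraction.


Step 1: At the KS point, (u1-d1)/r1 = (u2-d2)/r2 = t and u1+u2 = 128
Step 2: u1 = d1 + r1*t and u2 = d2 + r2*t, so (d1 + r1*t) + (d2 + r2*t) = 128
Step 3: t = (128 - 10 - 4)/(53 + 109) = 114/162 = 19/27
Step 4: u1 = d1 + r1*t = 10 + 53 * 19/27 = 1277/27
Step 5: (Check: u2 = d2 + r2*t = 2179/27; u1+u2 = 1277/27 + 2179/27 = 128, on the frontier.)

1277/27


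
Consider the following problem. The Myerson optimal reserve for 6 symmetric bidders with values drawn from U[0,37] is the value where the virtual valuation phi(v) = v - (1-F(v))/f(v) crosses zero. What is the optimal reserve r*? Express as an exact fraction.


Step 1: For U[0,37], F(v) = v/37 and f(v) = 1/37
Step 2: phi(v) = v - (1 - v/37)/(1/37) = v - (37 - v) = 2v - 37
Step 3: Set phi(r*) = 0: 2r* - 37 = 0
Step 4: r* = 37/2 (the number of bidders n = 6 does not enter)

37/2


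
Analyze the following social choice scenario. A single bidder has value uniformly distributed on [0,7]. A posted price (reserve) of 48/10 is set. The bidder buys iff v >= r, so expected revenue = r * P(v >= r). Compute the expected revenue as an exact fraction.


Step 1: Posted price r = 24/5, value support [0,7]
Step 2: P(v >= r) = (7 - 24/5)/7 = 11/35
Step 3: Expected revenue = r * P(v >= r) = 24/5 * 11/35
Step 4: Revenue = 264/175

264/175


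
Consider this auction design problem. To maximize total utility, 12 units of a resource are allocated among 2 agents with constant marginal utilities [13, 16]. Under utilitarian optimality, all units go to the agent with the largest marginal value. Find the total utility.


Step 1: The marginal utilities are [13, 16]
Step 2: The highest marginal utility is 16
Step 3: All 12 units go to that agent
Step 4: Total utility = 16 * 12 = 192

192


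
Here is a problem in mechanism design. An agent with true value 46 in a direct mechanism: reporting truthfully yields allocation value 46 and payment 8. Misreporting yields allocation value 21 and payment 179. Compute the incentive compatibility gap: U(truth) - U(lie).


Step 1: U(truth) = value - payment = 46 - 8 = 38
Step 2: U(lie) = allocation - payment = 21 - 179 = -158
Step 3: IC gap = 38 - (-158) = 196

196


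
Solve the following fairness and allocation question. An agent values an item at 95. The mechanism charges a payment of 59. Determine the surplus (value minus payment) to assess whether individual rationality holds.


Step 1: Surplus = value - payment = 95 - 59 = 36
Step 2: IR is satisfied (surplus >= 0)

36


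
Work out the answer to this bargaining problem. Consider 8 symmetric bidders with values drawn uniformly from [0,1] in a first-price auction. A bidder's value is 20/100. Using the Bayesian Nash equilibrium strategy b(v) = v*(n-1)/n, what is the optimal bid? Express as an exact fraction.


Step 1: The symmetric BNE bidding function is b(v) = v * (n-1) / n
Step 2: Substitute v = 1/5 and n = 8
Step 3: b = 1/5 * 7/8
Step 4: b = 7/40

7/40


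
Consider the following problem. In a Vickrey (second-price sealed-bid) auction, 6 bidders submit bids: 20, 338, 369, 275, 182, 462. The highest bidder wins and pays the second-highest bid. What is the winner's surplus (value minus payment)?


Step 1: Sort bids in descending order: 462, 369, 338, 275, 182, 20
Step 2: The winning bid is the highest: 462
Step 3: The payment equals the second-highest bid: 369
Step 4: Surplus = winner's bid - payment = 462 - 369 = 93

93


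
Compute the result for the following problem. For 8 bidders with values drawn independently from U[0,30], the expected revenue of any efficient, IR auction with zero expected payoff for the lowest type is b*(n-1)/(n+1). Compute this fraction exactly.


Step 1: By Revenue Equivalence, expected revenue = b*(n-1)/(n+1)
Step 2: Substituting n = 8, b = 30
Step 3: Revenue = 30*(8-1)/(8+1) = 30*7/9
Step 4: Revenue = 210/9 = 70/3

70/3


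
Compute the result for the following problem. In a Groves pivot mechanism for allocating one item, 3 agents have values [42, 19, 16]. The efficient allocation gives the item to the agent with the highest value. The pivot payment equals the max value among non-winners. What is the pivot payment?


Step 1: The efficient winner is agent 0 with value 42
Step 2: Other agents' values: [19, 16]
Step 3: Pivot payment = max(others) = 19
Step 4: The winner pays 19

19


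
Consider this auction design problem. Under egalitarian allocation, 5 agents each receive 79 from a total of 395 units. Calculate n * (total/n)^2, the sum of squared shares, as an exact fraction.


Step 1: Each agent's share = 395/5 = 79
Step 2: Square of each share = (79)^2 = 6241
Step 3: Sum of squares = 5 * 6241 = 31205

31205


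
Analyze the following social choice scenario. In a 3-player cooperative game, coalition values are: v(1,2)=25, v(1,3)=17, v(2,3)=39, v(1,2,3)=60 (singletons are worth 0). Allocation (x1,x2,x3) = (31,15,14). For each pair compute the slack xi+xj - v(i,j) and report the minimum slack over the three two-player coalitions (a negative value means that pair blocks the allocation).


Step 1: Slack for coalition (1,2): x1+x2 - v12 = 46 - 25 = 21
Step 2: Slack for coalition (1,3): x1+x3 - v13 = 45 - 17 = 28
Step 3: Slack for coalition (2,3): x2+x3 - v23 = 29 - 39 = -10
Step 4: Minimum slack = min(21, 28, -10) = -10, attained by (2,3); coalition (2,3) can block (slack < 0), so the allocation is not in the core

-10


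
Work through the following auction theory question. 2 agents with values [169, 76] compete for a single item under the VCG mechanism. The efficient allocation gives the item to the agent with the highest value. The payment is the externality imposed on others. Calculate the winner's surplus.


Step 1: The winner is the agent with the highest value: agent 0 with value 169
Step 2: Values of other agents: [76]
Step 3: VCG payment = max of others' values = 76
Step 4: Surplus = 169 - 76 = 93

93


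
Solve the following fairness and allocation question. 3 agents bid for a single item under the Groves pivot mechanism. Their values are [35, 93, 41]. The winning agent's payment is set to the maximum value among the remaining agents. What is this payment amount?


Step 1: The efficient winner is agent 1 with value 93
Step 2: Other agents' values: [35, 41]
Step 3: Pivot payment = max(others) = 41
Step 4: The winner pays 41

41


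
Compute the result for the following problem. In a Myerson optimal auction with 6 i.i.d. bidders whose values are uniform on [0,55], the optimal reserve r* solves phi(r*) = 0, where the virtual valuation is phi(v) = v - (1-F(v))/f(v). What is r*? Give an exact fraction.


Step 1: For U[0,55], F(v) = v/55 and f(v) = 1/55
Step 2: phi(v) = v - (1 - v/55)/(1/55) = v - (55 - v) = 2v - 55
Step 3: Set phi(r*) = 0: 2r* - 55 = 0
Step 4: r* = 55/2 (the number of bidders n = 6 does not enter)

55/2


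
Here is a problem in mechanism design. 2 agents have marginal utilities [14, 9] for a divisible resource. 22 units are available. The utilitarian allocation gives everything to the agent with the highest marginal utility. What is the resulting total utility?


Step 1: The marginal utilities are [14, 9]
Step 2: The highest marginal utility is 14
Step 3: All 22 units go to that agent
Step 4: Total utility = 14 * 22 = 308

308


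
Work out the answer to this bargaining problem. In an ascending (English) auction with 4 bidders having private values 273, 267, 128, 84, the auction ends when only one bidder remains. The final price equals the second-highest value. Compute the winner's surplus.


Step 1: Identify the highest value: 273
Step 2: Identify the second-highest value: 267
Step 3: The final price = second-highest value = 267
Step 4: Surplus = 273 - 267 = 6

6


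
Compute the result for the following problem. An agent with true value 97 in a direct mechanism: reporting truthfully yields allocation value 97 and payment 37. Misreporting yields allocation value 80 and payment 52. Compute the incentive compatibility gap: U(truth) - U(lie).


Step 1: U(truth) = value - payment = 97 - 37 = 60
Step 2: U(lie) = allocation - payment = 80 - 52 = 28
Step 3: IC gap = 60 - 28 = 32

32


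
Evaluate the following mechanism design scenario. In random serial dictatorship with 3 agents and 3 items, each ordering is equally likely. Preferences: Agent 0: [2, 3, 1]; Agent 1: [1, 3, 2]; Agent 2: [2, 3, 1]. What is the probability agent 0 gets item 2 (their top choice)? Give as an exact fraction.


Step 1: Agent 0 wants item 2
Step 2: There are 6 possible orderings of agents
Step 3: In 3 orderings, agent 0 gets item 2
Step 4: Probability = 3/6 = 1/2

1/2


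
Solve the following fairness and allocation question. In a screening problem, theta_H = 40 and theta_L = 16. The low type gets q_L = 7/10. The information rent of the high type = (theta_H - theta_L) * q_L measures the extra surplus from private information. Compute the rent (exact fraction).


Step 1: theta_H - theta_L = 40 - 16 = 24
Step 2: Information rent = (theta_H - theta_L) * q_L
Step 3: = 24 * 7/10
Step 4: = 84/5

84/5


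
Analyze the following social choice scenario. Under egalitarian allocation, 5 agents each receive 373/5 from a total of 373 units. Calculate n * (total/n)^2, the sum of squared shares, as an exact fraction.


Step 1: Each agent's share = 373/5
Step 2: Square of each share = (373/5)^2 = 139129/25
Step 3: Sum of squares = 5 * 139129/25 = 139129/5

139129/5


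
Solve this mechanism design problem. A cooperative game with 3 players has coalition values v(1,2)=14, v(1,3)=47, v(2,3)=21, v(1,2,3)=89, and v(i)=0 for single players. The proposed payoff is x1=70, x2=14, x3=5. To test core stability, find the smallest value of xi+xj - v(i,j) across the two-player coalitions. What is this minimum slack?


Step 1: Slack for coalition (1,2): x1+x2 - v12 = 84 - 14 = 70
Step 2: Slack for coalition (1,3): x1+x3 - v13 = 75 - 47 = 28
Step 3: Slack for coalition (2,3): x2+x3 - v23 = 19 - 21 = -2
Step 4: Minimum slack = min(70, 28, -2) = -2, attained by (2,3); coalition (2,3) can block (slack < 0), so the allocation is not in the core

-2


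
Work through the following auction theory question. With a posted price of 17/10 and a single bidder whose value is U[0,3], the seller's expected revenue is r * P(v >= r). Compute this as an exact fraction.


Step 1: Posted price r = 17/10, value support [0,3]
Step 2: P(v >= r) = (3 - 17/10)/3 = 13/30
Step 3: Expected revenue = r * P(v >= r) = 17/10 * 13/30
Step 4: Revenue = 221/300

221/300


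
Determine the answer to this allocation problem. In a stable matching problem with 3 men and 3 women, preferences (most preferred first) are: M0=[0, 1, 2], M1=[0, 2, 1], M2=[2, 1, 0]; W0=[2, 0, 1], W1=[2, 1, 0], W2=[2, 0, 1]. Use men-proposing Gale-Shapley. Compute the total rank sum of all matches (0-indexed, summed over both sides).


Step 1: Run Gale-Shapley (men propose, women hold best offer):
  M0 proposes to W0; she accepts
  M1 proposes to W0; rejected
  M1 proposes to W2; she accepts
  M2 proposes to W2; she switches from M1
  M1 proposes to W1; she accepts
Step 2: Final matching: W0-M0, W1-M1, W2-M2
Step 3: 0-indexed ranks (man's rank of his match, then woman's): 0 + 1 + 2 + 1 + 0 + 0
Step 4: Total rank sum = 4

4


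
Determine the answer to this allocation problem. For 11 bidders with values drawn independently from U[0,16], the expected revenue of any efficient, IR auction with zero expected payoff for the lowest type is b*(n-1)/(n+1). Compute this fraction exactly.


Step 1: By Revenue Equivalence, expected revenue = b*(n-1)/(n+1)
Step 2: Substituting n = 11, b = 16
Step 3: Revenue = 16*(11-1)/(11+1) = 16*10/12
Step 4: Revenue = 160/12 = 40/3

40/3


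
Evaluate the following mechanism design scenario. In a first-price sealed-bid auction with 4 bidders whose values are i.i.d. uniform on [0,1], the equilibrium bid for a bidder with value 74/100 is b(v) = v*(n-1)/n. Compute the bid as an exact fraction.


Step 1: The symmetric BNE bidding function is b(v) = v * (n-1) / n
Step 2: Substitute v = 37/50 and n = 4
Step 3: b = 37/50 * 3/4
Step 4: b = 111/200

111/200


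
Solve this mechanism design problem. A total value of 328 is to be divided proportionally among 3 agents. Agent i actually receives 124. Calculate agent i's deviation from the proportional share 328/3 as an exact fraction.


Step 1: Proportional share = 328/3
Step 2: Agent's actual allocation = 124
Step 3: Excess = 124 - 328/3 = 44/3

44/3


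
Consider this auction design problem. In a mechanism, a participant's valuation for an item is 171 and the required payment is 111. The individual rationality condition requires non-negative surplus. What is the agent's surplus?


Step 1: Surplus = value - payment = 171 - 111 = 60
Step 2: IR is satisfied (surplus >= 0)

60


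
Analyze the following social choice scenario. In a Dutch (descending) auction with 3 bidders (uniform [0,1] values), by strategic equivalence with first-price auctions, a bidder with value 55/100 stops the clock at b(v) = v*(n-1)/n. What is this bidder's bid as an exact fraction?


Step 1: Dutch auctions are strategically equivalent to first-price auctions
Step 2: The equilibrium bid is b(v) = v*(n-1)/n
Step 3: b = 11/20 * 2/3
Step 4: b = 11/30

11/30


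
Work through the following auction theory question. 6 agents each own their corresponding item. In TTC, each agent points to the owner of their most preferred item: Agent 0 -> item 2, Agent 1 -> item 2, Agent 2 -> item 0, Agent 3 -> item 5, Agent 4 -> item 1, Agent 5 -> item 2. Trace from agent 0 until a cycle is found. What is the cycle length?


Step 1: Trace the pointer graph from agent 0: 0 -> 2 -> 0
Step 2: A cycle is detected when we revisit agent 0
Step 3: The cycle is: 0 -> 2 -> 0
Step 4: Cycle length = 2

2


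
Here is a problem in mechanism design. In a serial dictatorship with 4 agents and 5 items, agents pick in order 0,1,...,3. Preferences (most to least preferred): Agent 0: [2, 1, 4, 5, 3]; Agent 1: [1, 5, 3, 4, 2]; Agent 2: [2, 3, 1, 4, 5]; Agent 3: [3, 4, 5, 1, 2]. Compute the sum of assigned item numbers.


Step 1: Agent 0 picks item 2
Step 2: Agent 1 picks item 1
Step 3: Agent 2 picks item 3
Step 4: Agent 3 picks item 4
Step 5: Sum = 2 + 1 + 3 + 4 = 10

10


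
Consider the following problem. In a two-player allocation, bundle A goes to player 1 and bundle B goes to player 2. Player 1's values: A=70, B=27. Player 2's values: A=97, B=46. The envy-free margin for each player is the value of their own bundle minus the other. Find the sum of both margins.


Step 1: Player 1's margin = v1(A) - v1(B) = 70 - 27 = 43
Step 2: Player 2's margin = v2(B) - v2(A) = 46 - 97 = -51
Step 3: Total margin = 43 + -51 = -8

-8


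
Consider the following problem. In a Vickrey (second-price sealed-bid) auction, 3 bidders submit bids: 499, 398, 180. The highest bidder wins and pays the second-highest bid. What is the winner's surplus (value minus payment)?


Step 1: Sort bids in descending order: 499, 398, 180
Step 2: The winning bid is the highest: 499
Step 3: The payment equals the second-highest bid: 398
Step 4: Surplus = winner's bid - payment = 499 - 398 = 101

101


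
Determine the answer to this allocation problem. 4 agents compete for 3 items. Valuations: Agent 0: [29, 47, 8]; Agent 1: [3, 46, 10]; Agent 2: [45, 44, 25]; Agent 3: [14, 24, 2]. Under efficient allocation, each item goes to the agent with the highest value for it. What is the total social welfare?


Step 1: For each item, find the maximum value among all agents.
Step 2: Item 0 -> Agent 2 (value 45)
Step 3: Item 1 -> Agent 0 (value 47)
Step 4: Item 2 -> Agent 2 (value 25)
Step 5: Total welfare = 45 + 47 + 25 = 117

117


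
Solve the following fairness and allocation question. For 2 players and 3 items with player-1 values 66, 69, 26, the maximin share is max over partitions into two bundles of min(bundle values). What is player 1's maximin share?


Step 1: Item values = 66, 69, 26
Step 2: Enumerate all 2-bundle partitions and take the smaller bundle:
  Partition 1: {66} vs {69,26} -> bundles 66, 95; min = 66
  Partition 2: {69} vs {66,26} -> bundles 69, 92; min = 69
  Partition 3: {26} vs {66,69} -> bundles 26, 135; min = 26
Step 3: MMS = max(66, 69, 26) = 69

69


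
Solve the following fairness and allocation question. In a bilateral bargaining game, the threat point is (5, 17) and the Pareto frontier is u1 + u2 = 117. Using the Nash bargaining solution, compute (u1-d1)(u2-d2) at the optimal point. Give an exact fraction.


Step 1: The Nash solution splits surplus symmetrically above the disagreement point
Step 2: u1 = (total + d1 - d2)/2 = (117 + 5 - 17)/2 = 105/2
Step 3: u2 = (total - d1 + d2)/2 = (117 - 5 + 17)/2 = 129/2
Step 4: Nash product = (105/2 - 5) * (129/2 - 17)
Step 5: = 95/2 * 95/2 = 9025/4

9025/4


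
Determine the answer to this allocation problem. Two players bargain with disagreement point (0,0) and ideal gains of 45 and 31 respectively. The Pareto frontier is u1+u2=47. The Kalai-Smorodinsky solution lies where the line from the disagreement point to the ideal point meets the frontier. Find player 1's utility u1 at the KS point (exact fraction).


Step 1: At the KS point, (u1-d1)/r1 = (u2-d2)/r2 = t and u1+u2 = 47
Step 2: u1 = d1 + r1*t and u2 = d2 + r2*t, so (d1 + r1*t) + (d2 + r2*t) = 47
Step 3: t = (47 - 0 - 0)/(45 + 31) = 47/76
Step 4: u1 = d1 + r1*t = 0 + 45 * 47/76 = 2115/76
Step 5: (Check: u2 = d2 + r2*t = 1457/76; u1+u2 = 2115/76 + 1457/76 = 47, on the frontier.)

2115/76


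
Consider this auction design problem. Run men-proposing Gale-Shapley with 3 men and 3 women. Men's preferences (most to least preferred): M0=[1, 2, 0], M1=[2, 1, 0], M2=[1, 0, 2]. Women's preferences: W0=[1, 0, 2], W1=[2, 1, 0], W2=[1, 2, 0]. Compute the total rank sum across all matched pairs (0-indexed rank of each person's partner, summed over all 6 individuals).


Step 1: Run Gale-Shapley (men propose, women hold best offer):
  M0 proposes to W1; she accepts
  M1 proposes to W2; she accepts
  M2 proposes to W1; she switches from M0
  M0 proposes to W2; rejected
  M0 proposes to W0; she accepts
Step 2: Final matching: W0-M0, W1-M2, W2-M1
Step 3: 0-indexed ranks (man's rank of his match, then woman's): 2 + 1 + 0 + 0 + 0 + 0
Step 4: Total rank sum = 3

3


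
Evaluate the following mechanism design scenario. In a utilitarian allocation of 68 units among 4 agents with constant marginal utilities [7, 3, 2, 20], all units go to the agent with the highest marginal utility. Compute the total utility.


Step 1: The marginal utilities are [7, 3, 2, 20]
Step 2: The highest marginal utility is 20
Step 3: All 68 units go to that agent
Step 4: Total utility = 20 * 68 = 1360

1360


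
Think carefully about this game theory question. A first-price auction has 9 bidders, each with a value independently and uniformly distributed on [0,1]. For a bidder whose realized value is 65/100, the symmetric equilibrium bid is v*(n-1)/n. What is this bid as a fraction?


Step 1: The symmetric BNE bidding function is b(v) = v * (n-1) / n
Step 2: Substitute v = 13/20 and n = 9
Step 3: b = 13/20 * 8/9
Step 4: b = 26/45

26/45


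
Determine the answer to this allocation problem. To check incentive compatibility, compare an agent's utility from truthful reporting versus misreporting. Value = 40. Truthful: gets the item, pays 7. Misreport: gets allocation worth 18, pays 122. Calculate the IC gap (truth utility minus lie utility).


Step 1: U(truth) = value - payment = 40 - 7 = 33
Step 2: U(lie) = allocation - payment = 18 - 122 = -104
Step 3: IC gap = 33 - (-104) = 137

137


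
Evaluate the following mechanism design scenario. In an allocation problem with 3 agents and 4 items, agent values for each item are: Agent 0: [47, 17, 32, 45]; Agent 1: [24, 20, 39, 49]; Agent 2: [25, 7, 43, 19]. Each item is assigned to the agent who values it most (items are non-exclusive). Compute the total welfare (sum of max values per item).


Step 1: For each item, find the maximum value among all agents.
Step 2: Item 0 -> Agent 0 (value 47)
Step 3: Item 1 -> Agent 1 (value 20)
Step 4: Item 2 -> Agent 2 (value 43)
Step 5: Item 3 -> Agent 1 (value 49)
Step 6: Total welfare = 47 + 20 + 43 + 49 = 159

159


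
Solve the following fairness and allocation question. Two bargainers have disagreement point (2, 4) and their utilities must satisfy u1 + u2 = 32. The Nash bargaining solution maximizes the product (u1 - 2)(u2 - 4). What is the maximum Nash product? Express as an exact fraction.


Step 1: The Nash solution splits surplus symmetrically above the disagreement point
Step 2: u1 = (total + d1 - d2)/2 = (32 + 2 - 4)/2 = 15
Step 3: u2 = (total - d1 + d2)/2 = (32 - 2 + 4)/2 = 17
Step 4: Nash product = (15 - 2) * (17 - 4)
Step 5: = 13 * 13 = 169

169


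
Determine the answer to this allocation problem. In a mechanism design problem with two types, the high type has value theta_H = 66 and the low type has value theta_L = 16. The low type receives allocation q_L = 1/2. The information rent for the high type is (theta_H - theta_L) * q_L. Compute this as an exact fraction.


Step 1: theta_H - theta_L = 66 - 16 = 50
Step 2: Information rent = (theta_H - theta_L) * q_L
Step 3: = 50 * 1/2
Step 4: = 25

25
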